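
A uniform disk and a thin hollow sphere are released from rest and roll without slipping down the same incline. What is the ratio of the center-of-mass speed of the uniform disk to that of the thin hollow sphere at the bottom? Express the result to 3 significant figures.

v_ratio ≈ 1.05

Each satisfies Mgh = ½(1+k)Mv² with k = I/(MR²), so v ∝ 1/√(1+k).
For the uniform disk k = 0.5; for the thin hollow sphere k = 2/3.
v₁/v₂ = √((1+k₂)/(1+k₁)) = √(1.667/1.5) ≈ 1.05.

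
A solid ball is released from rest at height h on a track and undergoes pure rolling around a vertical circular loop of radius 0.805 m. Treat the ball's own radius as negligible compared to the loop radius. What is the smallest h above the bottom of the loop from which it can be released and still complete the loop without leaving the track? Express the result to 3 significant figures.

Here I = (2/5)MR², so the shape factor k = I/(MR²) = 0.4.
At the top, contact is just lost when gravity alone supplies the centripetal force: Mg = Mv_top²/r, i.e. v_top² = gr.
With ω = v/R, the kinetic energy at speed v is ½(1+k)Mv² = (7/10)Mv².
Energy conservation from release (height h) to the top (height 2r): Mgh = Mg(2r) + (7/10)M·gr.
Thus h_min = 2r + (1+k)r/2 = r(2 + 1.4/2) = 0.805 × 2.7 ≈ 2.17 m.

h_min ≈ 2.17 m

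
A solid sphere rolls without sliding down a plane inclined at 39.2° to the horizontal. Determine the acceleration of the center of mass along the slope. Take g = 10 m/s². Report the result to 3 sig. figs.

Here I = (2/5)MR², so the shape factor k = I/(MR²) = 0.4.
Translational: Mg sinθ − f = Ma. Rotational about the CM: fR = Iα = kMRa, so f = kMa.
Eliminating f: Mg sinθ = (1+k)Ma, so a = g sinθ/(1+k) = 10 × sin39.2° / 1.4 ≈ 4.51 m/s².

a ≈ 4.51 m/s²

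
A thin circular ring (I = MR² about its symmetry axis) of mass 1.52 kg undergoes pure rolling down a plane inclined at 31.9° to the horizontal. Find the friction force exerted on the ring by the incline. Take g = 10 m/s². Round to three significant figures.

The moment of inertia is MR², giving k ≡ I/(MR²) = 1.
Translational: Mg sinθ − f = Ma. Rotational about the CM: fR = Iα = kMRa, so f = kMa.
Combining, a = g sinθ/(1+k) and f = kMa = kMg sinθ/(1+k).
f = 1 × 1.52 × 10 × sin31.9° / 2 ≈ 4.02 N.

f ≈ 4.02 N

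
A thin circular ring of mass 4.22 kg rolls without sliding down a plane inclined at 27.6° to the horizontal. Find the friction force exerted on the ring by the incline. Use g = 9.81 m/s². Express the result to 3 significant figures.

For this body I = MR², i.e. k = I/(MR²) = 1.
Translational: Mg sinθ − f = Ma. Rotational about the CM: fR = Iα = kMRa, so f = kMa.
Combining, a = g sinθ/(1+k) and f = kMa = kMg sinθ/(1+k).
f = 1 × 4.22 × 9.81 × sin27.6° / 2 ≈ 9.59 N.

f ≈ 9.59 N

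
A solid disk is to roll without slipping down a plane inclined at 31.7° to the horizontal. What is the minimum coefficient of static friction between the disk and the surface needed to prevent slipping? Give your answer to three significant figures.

μ_min ≈ 0.206

The moment of inertia is (1/2)MR², giving k ≡ I/(MR²) = 0.5.
Translational: Mg sinθ − f = Ma. Rotational about the CM: fR = Iα = kMRa, so f = kMa.
These give a = g sinθ/(1+k) and the required friction f = kMg sinθ/(1+k).
The normal force is N = Mg cosθ, so μ_min = f/N = k tanθ/(1+k).
μ_min = 0.5 × tan31.7° / 1.5 ≈ 0.206.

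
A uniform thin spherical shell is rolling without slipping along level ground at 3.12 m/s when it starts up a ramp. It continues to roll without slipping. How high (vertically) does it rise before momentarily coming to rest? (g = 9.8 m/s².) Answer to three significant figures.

h ≈ 0.828 m

The moment of inertia is (2/3)MR², giving k ≡ I/(MR²) = 2/3.
Since it rolls without slipping, ω = v/R and KE = ½Mv² + ½Iω² = ½(1+k)Mv² = (5/6)Mv².
All of this converts to potential energy at the highest point: (5/6)Mv₀² = Mgh.
Thus h = (1+k)v₀²/(2g) = 1.667 × 3.12² / (2 × 9.8) ≈ 0.828 m.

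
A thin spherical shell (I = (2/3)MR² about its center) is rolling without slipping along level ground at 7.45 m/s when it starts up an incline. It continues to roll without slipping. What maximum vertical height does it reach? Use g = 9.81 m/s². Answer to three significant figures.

With I = (2/3)MR², the ratio k = I/(MR²) is 2/3.
Since it rolls without slipping, ω = v/R and KE = ½Mv² + ½Iω² = ½(1+k)Mv² = (5/6)Mv².
At the top the kinetic energy is zero, so (5/6)Mv₀² = Mgh.
Thus h = (1+k)v₀²/(2g) = 1.667 × 7.45² / (2 × 9.81) ≈ 4.71 m.

h ≈ 4.71 m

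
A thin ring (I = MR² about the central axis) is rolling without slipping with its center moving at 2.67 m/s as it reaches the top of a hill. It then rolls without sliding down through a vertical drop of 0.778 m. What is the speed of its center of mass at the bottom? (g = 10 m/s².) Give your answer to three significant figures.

For this body I = MR², i.e. k = I/(MR²) = 1.
Pure rolling means v = ωR; then KE = ½Mv² + ½I(v/R)² = ½(1+k)Mv² = Mv².
Energy conservation: Mv₀² + Mgh = Mv², so v² = v₀² + 2gh/(1+k).
v = √(2.67² + 2×10×0.778/2) = √14.91 ≈ 3.86 m/s.

v ≈ 3.86 m/s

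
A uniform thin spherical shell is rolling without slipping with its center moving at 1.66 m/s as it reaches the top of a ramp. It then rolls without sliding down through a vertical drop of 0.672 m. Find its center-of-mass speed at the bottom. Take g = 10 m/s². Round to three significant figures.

The moment of inertia is (2/3)MR², giving k ≡ I/(MR²) = 2/3.
Pure rolling means v = ωR; then KE = ½Mv² + ½I(v/R)² = ½(1+k)Mv² = (5/6)Mv².
Energy conservation: (5/6)Mv₀² + Mgh = (5/6)Mv², so v² = v₀² + 2gh/(1+k).
v = √(1.66² + 2×10×0.672/1.667) = √10.82 ≈ 3.29 m/s.

v ≈ 3.29 m/s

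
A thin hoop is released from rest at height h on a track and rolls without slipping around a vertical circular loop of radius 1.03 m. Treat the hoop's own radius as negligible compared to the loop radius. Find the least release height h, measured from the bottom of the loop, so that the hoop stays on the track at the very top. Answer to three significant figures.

h_min ≈ 3.09 m

Here I = MR², so the shape factor k = I/(MR²) = 1.
At the top, contact is just lost when gravity alone supplies the centripetal force: Mg = Mv_top²/r, i.e. v_top² = gr.
With ω = v/R, the kinetic energy at speed v is ½(1+k)Mv² = Mv².
Energy conservation from release (height h) to the top (height 2r): Mgh = Mg(2r) + M·gr.
Thus h_min = 2r + (1+k)r/2 = r(2 + 2/2) = 1.03 × 3 ≈ 3.09 m.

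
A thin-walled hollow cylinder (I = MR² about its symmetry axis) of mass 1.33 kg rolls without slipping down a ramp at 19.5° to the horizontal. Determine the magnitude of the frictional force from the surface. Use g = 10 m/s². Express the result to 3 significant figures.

f ≈ 2.22 N

With I = MR², the ratio k = I/(MR²) is 1.
Translational: Mg sinθ − f = Ma. Rotational about the CM: fR = Iα = kMRa, so f = kMa.
Combining, a = g sinθ/(1+k) and f = kMa = kMg sinθ/(1+k).
f = 1 × 1.33 × 10 × sin19.5° / 2 ≈ 2.22 N.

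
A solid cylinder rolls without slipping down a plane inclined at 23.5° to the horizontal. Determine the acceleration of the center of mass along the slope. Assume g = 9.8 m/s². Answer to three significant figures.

a ≈ 2.61 m/s²

Here I = (1/2)MR², so the shape factor k = I/(MR²) = 0.5.
Translational: Mg sinθ − f = Ma. Rotational about the CM: fR = Iα = kMRa, so f = kMa.
Eliminating f: Mg sinθ = (1+k)Ma, so a = g sinθ/(1+k) = 9.8 × sin23.5° / 1.5 ≈ 2.61 m/s².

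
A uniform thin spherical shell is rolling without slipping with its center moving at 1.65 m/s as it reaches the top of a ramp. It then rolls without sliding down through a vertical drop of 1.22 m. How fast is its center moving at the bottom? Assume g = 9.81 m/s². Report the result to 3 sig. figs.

The moment of inertia is (2/3)MR², giving k ≡ I/(MR²) = 2/3.
Pure rolling means v = ωR; then KE = ½Mv² + ½I(v/R)² = ½(1+k)Mv² = (5/6)Mv².
Conserving energy between top and bottom: (5/6)Mv² = (5/6)Mv₀² + Mgh, hence v² = v₀² + 2gh/(1+k).
v = √(1.65² + 2×9.81×1.22/1.667) = √17.08 ≈ 4.13 m/s.

v ≈ 4.13 m/s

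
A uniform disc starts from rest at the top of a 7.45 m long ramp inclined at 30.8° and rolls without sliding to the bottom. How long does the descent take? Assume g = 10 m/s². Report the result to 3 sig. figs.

For this body I = (1/2)MR², i.e. k = I/(MR²) = 0.5.
Newton's second law down the slope: Mg sinθ − f = Ma. The torque equation fR = Iα (with α = a/R) gives f = kMa.
Hence a = g sinθ/(1+k) = 10×sin30.8°/1.5 = 3.414 m/s².
With constant a from rest, t = √(2L/a) = √(2·7.45/3.414) ≈ 2.09 s.

t ≈ 2.09 s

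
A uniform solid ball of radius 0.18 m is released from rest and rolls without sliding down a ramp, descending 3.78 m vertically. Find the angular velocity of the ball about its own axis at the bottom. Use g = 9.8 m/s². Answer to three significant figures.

For this body I = (2/5)MR², i.e. k = I/(MR²) = 0.4.
Pure rolling means v = ωR; then KE = ½Mv² + ½I(v/R)² = ½(1+k)Mv² = (7/10)Mv².
Energy conservation Mgh = ½(1+k)Mv² gives v = √(2gh/(1+k)) = √(2 × 9.8 × 3.78 / 1.4) = 7.275 m/s.
The angular speed follows from ω = v/R = 7.275/0.18 ≈ 40.4 rad/s.

ω ≈ 40.4 rad/s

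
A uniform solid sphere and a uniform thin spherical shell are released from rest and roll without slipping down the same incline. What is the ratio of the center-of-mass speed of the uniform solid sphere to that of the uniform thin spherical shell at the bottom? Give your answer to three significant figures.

Each satisfies Mgh = ½(1+k)Mv² with k = I/(MR²), so v ∝ 1/√(1+k).
For the uniform solid sphere k = 0.4; for the uniform thin spherical shell k = 2/3.
v₁/v₂ = √((1+k₂)/(1+k₁)) = √(1.667/1.4) ≈ 1.09.

v_ratio ≈ 1.09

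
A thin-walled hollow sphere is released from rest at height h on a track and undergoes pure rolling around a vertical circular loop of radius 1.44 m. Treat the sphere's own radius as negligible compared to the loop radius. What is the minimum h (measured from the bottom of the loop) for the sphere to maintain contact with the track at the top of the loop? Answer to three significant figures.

h_min ≈ 4.08 m

With I = (2/3)MR², the ratio k = I/(MR²) is 2/3.
At the top of the loop, the minimum-contact condition is Mg = Mv_top²/r, so v_top² = gr.
With ω = v/R, the kinetic energy at speed v is ½(1+k)Mv² = (5/6)Mv².
Energy conservation from release (height h) to the top (height 2r): Mgh = Mg(2r) + (5/6)M·gr.
Thus h_min = 2r + (1+k)r/2 = r(2 + 1.667/2) = 1.44 × 2.833 ≈ 4.08 m.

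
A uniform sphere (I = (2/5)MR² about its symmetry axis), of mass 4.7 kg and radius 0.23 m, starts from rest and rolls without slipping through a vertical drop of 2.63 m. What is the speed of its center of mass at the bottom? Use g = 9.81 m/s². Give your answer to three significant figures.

For this body I = (2/5)MR², i.e. k = I/(MR²) = 0.4.
Pure rolling means v = ωR; then KE = ½Mv² + ½I(v/R)² = ½(1+k)Mv² = (7/10)Mv².
Energy conservation: Mgh = (7/10)Mv², so v = √(2gh/(1+k)) = √(2 × 9.81 × 2.63 / 1.4) ≈ 6.07 m/s.

v ≈ 6.07 m/s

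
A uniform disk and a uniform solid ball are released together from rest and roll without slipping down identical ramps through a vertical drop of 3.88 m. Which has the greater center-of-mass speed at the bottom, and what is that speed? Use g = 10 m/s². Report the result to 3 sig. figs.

the uniform solid ball, at v ≈ 7.45 m/s

For rolling without slipping, Mgh = ½(1+k)Mv² where k = I/(MR²), so v = √(2gh/(1+k)).
Uniform disk: k = 0.5, giving v = √(2×10×3.88/1.5) = 7.193 m/s.
Uniform solid ball: k = 0.4, giving v = √(2×10×3.88/1.4) = 7.445 m/s.
The smaller k wins: the uniform solid ball, at ≈ 7.45 m/s.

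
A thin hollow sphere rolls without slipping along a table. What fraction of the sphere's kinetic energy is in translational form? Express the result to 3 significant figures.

Here I = (2/3)MR², so the shape factor k = I/(MR²) = 2/3.
Since ω = v/R, the translational part is ½Mv² and the rotational part is ½I(v/R)² = ½kMv²; the total is ½(1+k)Mv².
The translational fraction is therefore 1/(1+k) = 1/1.667 ≈ 0.600.

fraction ≈ 0.600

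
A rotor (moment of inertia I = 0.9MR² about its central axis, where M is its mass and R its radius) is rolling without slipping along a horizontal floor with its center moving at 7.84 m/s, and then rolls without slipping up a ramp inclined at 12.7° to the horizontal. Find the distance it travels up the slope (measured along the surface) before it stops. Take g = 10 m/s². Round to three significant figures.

d ≈ 26.6 m

With I = 0.9MR², the ratio k = I/(MR²) is 0.9.
Since it rolls without slipping, ω = v/R and KE = ½Mv² + ½Iω² = ½(1+k)Mv² = (19/20)Mv².
Setting this equal to Mgh gives the vertical rise h = (1+k)v₀²/(2g) = 1.9×7.84²/(2×10) = 5.839 m.
The distance along the slope is d = h/sinθ = 5.839/sin12.7° ≈ 26.6 m.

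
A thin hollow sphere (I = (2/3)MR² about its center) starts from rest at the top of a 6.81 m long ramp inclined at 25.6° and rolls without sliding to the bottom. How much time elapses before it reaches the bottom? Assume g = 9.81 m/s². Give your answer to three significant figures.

t ≈ 2.31 s

For this body I = (2/3)MR², i.e. k = I/(MR²) = 2/3.
Translational: Mg sinθ − f = Ma. Rotational about the CM: fR = Iα = kMRa, so f = kMa.
Hence a = g sinθ/(1+k) = 9.81×sin25.6°/1.667 = 2.543 m/s².
With constant a from rest, t = √(2L/a) = √(2·6.81/2.543) ≈ 2.31 s.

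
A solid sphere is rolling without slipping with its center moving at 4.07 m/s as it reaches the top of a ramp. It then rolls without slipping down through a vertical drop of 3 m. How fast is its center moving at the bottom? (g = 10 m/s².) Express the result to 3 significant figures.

With I = (2/5)MR², the ratio k = I/(MR²) is 0.4.
Pure rolling means v = ωR; then KE = ½Mv² + ½I(v/R)² = ½(1+k)Mv² = (7/10)Mv².
Conserving energy between top and bottom: (7/10)Mv² = (7/10)Mv₀² + Mgh, hence v² = v₀² + 2gh/(1+k).
v = √(4.07² + 2×10×3/1.4) = √59.42 ≈ 7.71 m/s.

v ≈ 7.71 m/s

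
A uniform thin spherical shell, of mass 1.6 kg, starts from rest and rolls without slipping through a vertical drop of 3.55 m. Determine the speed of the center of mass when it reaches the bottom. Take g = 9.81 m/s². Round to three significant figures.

With I = (2/3)MR², the ratio k = I/(MR²) is 2/3.
The rolling condition ω = v/R makes the rotational term ½I(v/R)² = ½kMv², so KE_total = ½(1+k)Mv² = (5/6)Mv².
Energy conservation: Mgh = (5/6)Mv², so v = √(2gh/(1+k)) = √(2 × 9.81 × 3.55 / 1.667) ≈ 6.46 m/s.

v ≈ 6.46 m/s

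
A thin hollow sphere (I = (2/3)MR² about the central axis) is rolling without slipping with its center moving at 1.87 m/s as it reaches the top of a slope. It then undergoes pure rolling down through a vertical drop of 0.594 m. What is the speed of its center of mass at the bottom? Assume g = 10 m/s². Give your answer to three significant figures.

v ≈ 3.26 m/s

Here I = (2/3)MR², so the shape factor k = I/(MR²) = 2/3.
Pure rolling means v = ωR; then KE = ½Mv² + ½I(v/R)² = ½(1+k)Mv² = (5/6)Mv².
Conserving energy between top and bottom: (5/6)Mv² = (5/6)Mv₀² + Mgh, hence v² = v₀² + 2gh/(1+k).
v = √(1.87² + 2×10×0.594/1.667) = √10.62 ≈ 3.26 m/s.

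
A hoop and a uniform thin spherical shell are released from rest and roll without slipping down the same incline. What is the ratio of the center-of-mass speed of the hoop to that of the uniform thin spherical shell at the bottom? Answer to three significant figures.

Each satisfies Mgh = ½(1+k)Mv² with k = I/(MR²), so v ∝ 1/√(1+k).
For the hoop k = 1; for the uniform thin spherical shell k = 2/3.
v₁/v₂ = √((1+k₂)/(1+k₁)) = √(1.667/2) ≈ 0.913.

v_ratio ≈ 0.913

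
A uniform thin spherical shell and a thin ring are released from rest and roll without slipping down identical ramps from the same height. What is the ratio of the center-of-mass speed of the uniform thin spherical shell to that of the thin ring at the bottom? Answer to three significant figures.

Each satisfies Mgh = ½(1+k)Mv² with k = I/(MR²), so v ∝ 1/√(1+k).
For the uniform thin spherical shell k = 2/3; for the thin ring k = 1.
v₁/v₂ = √((1+k₂)/(1+k₁)) = √(2/1.667) ≈ 1.10.

v_ratio ≈ 1.10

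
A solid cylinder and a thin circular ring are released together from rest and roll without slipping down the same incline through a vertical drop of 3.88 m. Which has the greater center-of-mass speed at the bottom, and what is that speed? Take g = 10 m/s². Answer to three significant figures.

For rolling without slipping, Mgh = ½(1+k)Mv² where k = I/(MR²), so v = √(2gh/(1+k)).
Solid cylinder: k = 0.5, giving v = √(2×10×3.88/1.5) = 7.193 m/s.
Thin circular ring: k = 1, giving v = √(2×10×3.88/2) = 6.229 m/s.
The smaller k wins: the solid cylinder, at ≈ 7.19 m/s.

the solid cylinder, at v ≈ 7.19 m/s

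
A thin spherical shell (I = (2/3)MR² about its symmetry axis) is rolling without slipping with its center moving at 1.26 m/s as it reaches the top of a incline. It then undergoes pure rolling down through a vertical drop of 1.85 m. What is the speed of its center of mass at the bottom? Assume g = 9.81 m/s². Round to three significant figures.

v ≈ 4.83 m/s

For this body I = (2/3)MR², i.e. k = I/(MR²) = 2/3.
The rolling condition ω = v/R makes the rotational term ½I(v/R)² = ½kMv², so KE_total = ½(1+k)Mv² = (5/6)Mv².
Conserving energy between top and bottom: (5/6)Mv² = (5/6)Mv₀² + Mgh, hence v² = v₀² + 2gh/(1+k).
v = √(1.26² + 2×9.81×1.85/1.667) = √23.37 ≈ 4.83 m/s.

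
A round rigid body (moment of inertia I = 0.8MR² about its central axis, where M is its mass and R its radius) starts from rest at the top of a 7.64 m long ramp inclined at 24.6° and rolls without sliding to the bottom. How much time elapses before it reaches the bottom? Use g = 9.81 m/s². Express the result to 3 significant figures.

Here I = 0.8MR², so the shape factor k = I/(MR²) = 0.8.
Translational: Mg sinθ − f = Ma. Rotational about the CM: fR = Iα = kMRa, so f = kMa.
Hence a = g sinθ/(1+k) = 9.81×sin24.6°/1.8 = 2.269 m/s².
Starting from rest, L = ½at², so t = √(2L/a) = √(2×7.64/2.269) ≈ 2.60 s.

t ≈ 2.60 s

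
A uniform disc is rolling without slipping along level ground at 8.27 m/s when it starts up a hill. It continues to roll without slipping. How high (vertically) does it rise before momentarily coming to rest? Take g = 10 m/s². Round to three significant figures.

h ≈ 5.13 m

For this body I = (1/2)MR², i.e. k = I/(MR²) = 0.5.
The rolling condition ω = v/R makes the rotational term ½I(v/R)² = ½kMv², so KE_total = ½(1+k)Mv² = (3/4)Mv².
All of this converts to potential energy at the highest point: (3/4)Mv₀² = Mgh.
Thus h = (1+k)v₀²/(2g) = 1.5 × 8.27² / (2 × 10) ≈ 5.13 m.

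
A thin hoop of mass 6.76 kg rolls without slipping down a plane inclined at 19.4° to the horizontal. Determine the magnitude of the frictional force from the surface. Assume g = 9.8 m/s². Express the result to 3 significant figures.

For this body I = MR², i.e. k = I/(MR²) = 1.
Along the incline Mg sinθ − f = Ma, and torque about the center fR = Iα = kMR²(a/R) gives f = kMa.
Combining, a = g sinθ/(1+k) and f = kMa = kMg sinθ/(1+k).
f = 1 × 6.76 × 9.8 × sin19.4° / 2 ≈ 11.0 N.

f ≈ 11.0 N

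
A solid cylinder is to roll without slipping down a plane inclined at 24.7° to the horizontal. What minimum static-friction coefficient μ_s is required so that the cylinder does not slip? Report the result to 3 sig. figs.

μ_min ≈ 0.153

For this body I = (1/2)MR², i.e. k = I/(MR²) = 0.5.
Newton's second law down the slope: Mg sinθ − f = Ma. The torque equation fR = Iα (with α = a/R) gives f = kMa.
These give a = g sinθ/(1+k) and the required friction f = kMg sinθ/(1+k).
The normal force is N = Mg cosθ, so μ_min = f/N = k tanθ/(1+k).
μ_min = 0.5 × tan24.7° / 1.5 ≈ 0.153.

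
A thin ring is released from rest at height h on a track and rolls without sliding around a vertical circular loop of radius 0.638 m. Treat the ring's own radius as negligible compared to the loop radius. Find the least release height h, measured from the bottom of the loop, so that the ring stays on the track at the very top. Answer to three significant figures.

Here I = MR², so the shape factor k = I/(MR²) = 1.
At the top, contact is just lost when gravity alone supplies the centripetal force: Mg = Mv_top²/r, i.e. v_top² = gr.
With ω = v/R, the kinetic energy at speed v is ½(1+k)Mv² = Mv².
Energy conservation from release (height h) to the top (height 2r): Mgh = Mg(2r) + M·gr.
Thus h_min = 2r + (1+k)r/2 = r(2 + 2/2) = 0.638 × 3 ≈ 1.91 m.

h_min ≈ 1.91 m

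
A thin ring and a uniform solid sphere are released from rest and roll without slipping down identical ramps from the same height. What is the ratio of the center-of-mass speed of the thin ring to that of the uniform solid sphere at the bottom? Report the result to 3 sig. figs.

v_ratio ≈ 0.837

Each satisfies Mgh = ½(1+k)Mv² with k = I/(MR²), so v ∝ 1/√(1+k).
For the thin ring k = 1; for the uniform solid sphere k = 0.4.
v₁/v₂ = √((1+k₂)/(1+k₁)) = √(1.4/2) ≈ 0.837.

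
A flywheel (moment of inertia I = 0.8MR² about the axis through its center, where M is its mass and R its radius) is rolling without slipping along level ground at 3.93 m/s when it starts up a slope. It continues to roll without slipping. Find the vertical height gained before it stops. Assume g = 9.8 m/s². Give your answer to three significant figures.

h ≈ 1.42 m

With I = 0.8MR², the ratio k = I/(MR²) is 0.8.
The rolling condition ω = v/R makes the rotational term ½I(v/R)² = ½kMv², so KE_total = ½(1+k)Mv² = (9/10)Mv².
All of this converts to potential energy at the highest point: (9/10)Mv₀² = Mgh.
Thus h = (1+k)v₀²/(2g) = 1.8 × 3.93² / (2 × 9.8) ≈ 1.42 m.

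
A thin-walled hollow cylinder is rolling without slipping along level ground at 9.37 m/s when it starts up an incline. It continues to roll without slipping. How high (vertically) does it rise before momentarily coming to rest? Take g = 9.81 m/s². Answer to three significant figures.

h ≈ 8.95 m

The moment of inertia is MR², giving k ≡ I/(MR²) = 1.
Rolling without slipping gives ω = v/R, so the total kinetic energy is ½Mv² + ½Iω² = ½(1+k)Mv² = Mv².
At the top the kinetic energy is zero, so Mv₀² = Mgh.
Thus h = (1+k)v₀²/(2g) = 2 × 9.37² / (2 × 9.81) ≈ 8.95 m.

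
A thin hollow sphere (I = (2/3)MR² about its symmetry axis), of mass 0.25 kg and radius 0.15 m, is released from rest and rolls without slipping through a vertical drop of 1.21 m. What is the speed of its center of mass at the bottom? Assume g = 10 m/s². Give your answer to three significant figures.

For this body I = (2/3)MR², i.e. k = I/(MR²) = 2/3.
Rolling without slipping gives ω = v/R, so the total kinetic energy is ½Mv² + ½Iω² = ½(1+k)Mv² = (5/6)Mv².
Energy conservation: Mgh = (5/6)Mv², so v = √(2gh/(1+k)) = √(2 × 10 × 1.21 / 1.667) ≈ 3.81 m/s.

v ≈ 3.81 m/s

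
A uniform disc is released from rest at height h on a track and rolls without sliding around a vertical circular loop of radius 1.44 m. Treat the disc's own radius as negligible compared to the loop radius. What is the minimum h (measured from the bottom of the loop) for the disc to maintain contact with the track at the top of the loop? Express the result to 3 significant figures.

With I = (1/2)MR², the ratio k = I/(MR²) is 0.5.
At the top, contact is just lost when gravity alone supplies the centripetal force: Mg = Mv_top²/r, i.e. v_top² = gr.
With ω = v/R, the kinetic energy at speed v is ½(1+k)Mv² = (3/4)Mv².
Energy conservation from release (height h) to the top (height 2r): Mgh = Mg(2r) + (3/4)M·gr.
Thus h_min = 2r + (1+k)r/2 = r(2 + 1.5/2) = 1.44 × 2.75 ≈ 3.96 m.

h_min ≈ 3.96 m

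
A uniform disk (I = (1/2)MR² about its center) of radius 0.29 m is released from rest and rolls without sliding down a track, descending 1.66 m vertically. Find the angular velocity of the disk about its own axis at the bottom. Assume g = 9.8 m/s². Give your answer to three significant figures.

ω ≈ 16.1 rad/s

Here I = (1/2)MR², so the shape factor k = I/(MR²) = 0.5.
The rolling condition ω = v/R makes the rotational term ½I(v/R)² = ½kMv², so KE_total = ½(1+k)Mv² = (3/4)Mv².
Energy conservation Mgh = ½(1+k)Mv² gives v = √(2gh/(1+k)) = √(2 × 9.8 × 1.66 / 1.5) = 4.657 m/s.
The angular speed follows from ω = v/R = 4.657/0.29 ≈ 16.1 rad/s.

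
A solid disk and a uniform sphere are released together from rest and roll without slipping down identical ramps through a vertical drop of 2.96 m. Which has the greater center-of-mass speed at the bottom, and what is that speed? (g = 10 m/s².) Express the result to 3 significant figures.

For rolling without slipping, Mgh = ½(1+k)Mv² where k = I/(MR²), so v = √(2gh/(1+k)).
Solid disk: k = 0.5, giving v = √(2×10×2.96/1.5) = 6.282 m/s.
Uniform sphere: k = 0.4, giving v = √(2×10×2.96/1.4) = 6.503 m/s.
The smaller k wins: the uniform sphere, at ≈ 6.50 m/s.

the uniform sphere, at v ≈ 6.50 m/s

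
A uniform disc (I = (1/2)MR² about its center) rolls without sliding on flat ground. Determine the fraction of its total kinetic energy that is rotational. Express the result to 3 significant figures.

fraction ≈ 0.333

Here I = (1/2)MR², so the shape factor k = I/(MR²) = 0.5.
With ω = v/R, KE_trans = ½Mv² and KE_rot = ½Iω² = ½kMv², so KE_total = ½(1+k)Mv².
The rotational fraction is therefore k/(1+k) = 0.5/1.5 ≈ 0.333.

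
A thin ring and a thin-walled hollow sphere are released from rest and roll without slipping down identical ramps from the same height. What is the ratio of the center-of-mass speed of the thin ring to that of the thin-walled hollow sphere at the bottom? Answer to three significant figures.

v_ratio ≈ 0.913

Each satisfies Mgh = ½(1+k)Mv² with k = I/(MR²), so v ∝ 1/√(1+k).
For the thin ring k = 1; for the thin-walled hollow sphere k = 2/3.
v₁/v₂ = √((1+k₂)/(1+k₁)) = √(1.667/2) ≈ 0.913.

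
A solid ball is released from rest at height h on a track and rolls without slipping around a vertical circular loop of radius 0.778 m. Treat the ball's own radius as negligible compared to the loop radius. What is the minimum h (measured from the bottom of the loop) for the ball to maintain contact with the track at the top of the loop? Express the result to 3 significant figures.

h_min ≈ 2.10 m

For this body I = (2/5)MR², i.e. k = I/(MR²) = 0.4.
At the top, contact is just lost when gravity alone supplies the centripetal force: Mg = Mv_top²/r, i.e. v_top² = gr.
With ω = v/R, the kinetic energy at speed v is ½(1+k)Mv² = (7/10)Mv².
Energy conservation from release (height h) to the top (height 2r): Mgh = Mg(2r) + (7/10)M·gr.
Thus h_min = 2r + (1+k)r/2 = r(2 + 1.4/2) = 0.778 × 2.7 ≈ 2.10 m.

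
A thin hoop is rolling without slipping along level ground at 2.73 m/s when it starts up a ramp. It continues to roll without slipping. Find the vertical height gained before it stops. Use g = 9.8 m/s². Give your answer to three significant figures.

With I = MR², the ratio k = I/(MR²) is 1.
Rolling without slipping gives ω = v/R, so the total kinetic energy is ½Mv² + ½Iω² = ½(1+k)Mv² = Mv².
All of this converts to potential energy at the highest point: Mv₀² = Mgh.
Thus h = (1+k)v₀²/(2g) = 2 × 2.73² / (2 × 9.8) ≈ 0.761 m.

h ≈ 0.761 m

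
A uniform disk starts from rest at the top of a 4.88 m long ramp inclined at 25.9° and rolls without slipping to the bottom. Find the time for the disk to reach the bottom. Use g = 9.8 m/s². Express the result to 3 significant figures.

t ≈ 1.85 s

Here I = (1/2)MR², so the shape factor k = I/(MR²) = 0.5.
Along the incline Mg sinθ − f = Ma, and torque about the center fR = Iα = kMR²(a/R) gives f = kMa.
Hence a = g sinθ/(1+k) = 9.8×sin25.9°/1.5 = 2.854 m/s².
Starting from rest, L = ½at², so t = √(2L/a) = √(2×4.88/2.854) ≈ 1.85 s.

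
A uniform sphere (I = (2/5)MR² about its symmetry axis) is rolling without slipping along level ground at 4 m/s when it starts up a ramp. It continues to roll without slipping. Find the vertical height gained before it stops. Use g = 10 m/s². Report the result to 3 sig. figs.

For this body I = (2/5)MR², i.e. k = I/(MR²) = 0.4.
Since it rolls without slipping, ω = v/R and KE = ½Mv² + ½Iω² = ½(1+k)Mv² = (7/10)Mv².
All of this converts to potential energy at the highest point: (7/10)Mv₀² = Mgh.
Thus h = (1+k)v₀²/(2g) = 1.4 × 4² / (2 × 10) ≈ 1.12 m.

h ≈ 1.12 m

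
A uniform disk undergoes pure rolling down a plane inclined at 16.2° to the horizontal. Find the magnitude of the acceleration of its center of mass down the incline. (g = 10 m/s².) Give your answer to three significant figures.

Here I = (1/2)MR², so the shape factor k = I/(MR²) = 0.5.
Along the incline Mg sinθ − f = Ma, and torque about the center fR = Iα = kMR²(a/R) gives f = kMa.
Eliminating f: Mg sinθ = (1+k)Ma, so a = g sinθ/(1+k) = 10 × sin16.2° / 1.5 ≈ 1.86 m/s².

a ≈ 1.86 m/s²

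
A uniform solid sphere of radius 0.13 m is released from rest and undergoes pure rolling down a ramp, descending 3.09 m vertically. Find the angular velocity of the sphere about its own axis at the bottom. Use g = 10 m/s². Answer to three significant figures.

ω ≈ 51.1 rad/s

The moment of inertia is (2/5)MR², giving k ≡ I/(MR²) = 0.4.
Rolling without slipping gives ω = v/R, so the total kinetic energy is ½Mv² + ½Iω² = ½(1+k)Mv² = (7/10)Mv².
Energy conservation Mgh = ½(1+k)Mv² gives v = √(2gh/(1+k)) = √(2 × 10 × 3.09 / 1.4) = 6.644 m/s.
The angular speed follows from ω = v/R = 6.644/0.13 ≈ 51.1 rad/s.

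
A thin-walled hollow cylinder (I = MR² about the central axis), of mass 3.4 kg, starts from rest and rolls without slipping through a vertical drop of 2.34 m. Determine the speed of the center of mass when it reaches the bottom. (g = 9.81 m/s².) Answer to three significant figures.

Here I = MR², so the shape factor k = I/(MR²) = 1.
Pure rolling means v = ωR; then KE = ½Mv² + ½I(v/R)² = ½(1+k)Mv² = Mv².
Energy conservation: Mgh = Mv², so v = √(2gh/(1+k)) = √(2 × 9.81 × 2.34 / 2) ≈ 4.79 m/s.

v ≈ 4.79 m/s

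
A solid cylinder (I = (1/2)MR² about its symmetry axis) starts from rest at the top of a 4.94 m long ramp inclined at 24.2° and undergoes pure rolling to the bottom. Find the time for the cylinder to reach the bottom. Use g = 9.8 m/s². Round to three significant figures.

The moment of inertia is (1/2)MR², giving k ≡ I/(MR²) = 0.5.
Along the incline Mg sinθ − f = Ma, and torque about the center fR = Iα = kMR²(a/R) gives f = kMa.
Hence a = g sinθ/(1+k) = 9.8×sin24.2°/1.5 = 2.678 m/s².
With constant a from rest, t = √(2L/a) = √(2·4.94/2.678) ≈ 1.92 s.

t ≈ 1.92 s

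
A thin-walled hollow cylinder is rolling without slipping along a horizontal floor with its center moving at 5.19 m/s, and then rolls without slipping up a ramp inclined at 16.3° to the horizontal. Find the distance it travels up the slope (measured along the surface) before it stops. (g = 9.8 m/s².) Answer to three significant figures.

Here I = MR², so the shape factor k = I/(MR²) = 1.
Pure rolling means v = ωR; then KE = ½Mv² + ½I(v/R)² = ½(1+k)Mv² = Mv².
Setting this equal to Mgh gives the vertical rise h = (1+k)v₀²/(2g) = 2×5.19²/(2×9.8) = 2.749 m.
Along the incline, d = h/sinθ = 2.749/sin16.3° ≈ 9.79 m.

d ≈ 9.79 m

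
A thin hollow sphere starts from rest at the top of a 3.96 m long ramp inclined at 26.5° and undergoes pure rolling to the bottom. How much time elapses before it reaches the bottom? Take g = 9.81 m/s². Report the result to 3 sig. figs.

Here I = (2/3)MR², so the shape factor k = I/(MR²) = 2/3.
Newton's second law down the slope: Mg sinθ − f = Ma. The torque equation fR = Iα (with α = a/R) gives f = kMa.
Hence a = g sinθ/(1+k) = 9.81×sin26.5°/1.667 = 2.626 m/s².
With constant a from rest, t = √(2L/a) = √(2·3.96/2.626) ≈ 1.74 s.

t ≈ 1.74 s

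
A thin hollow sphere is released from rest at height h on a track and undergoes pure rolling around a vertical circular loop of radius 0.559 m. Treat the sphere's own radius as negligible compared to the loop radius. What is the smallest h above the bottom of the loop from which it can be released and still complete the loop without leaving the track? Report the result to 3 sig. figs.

h_min ≈ 1.58 m

The moment of inertia is (2/3)MR², giving k ≡ I/(MR²) = 2/3.
At the top of the loop, the minimum-contact condition is Mg = Mv_top²/r, so v_top² = gr.
With ω = v/R, the kinetic energy at speed v is ½(1+k)Mv² = (5/6)Mv².
Energy conservation from release (height h) to the top (height 2r): Mgh = Mg(2r) + (5/6)M·gr.
Thus h_min = 2r + (1+k)r/2 = r(2 + 1.667/2) = 0.559 × 2.833 ≈ 1.58 m.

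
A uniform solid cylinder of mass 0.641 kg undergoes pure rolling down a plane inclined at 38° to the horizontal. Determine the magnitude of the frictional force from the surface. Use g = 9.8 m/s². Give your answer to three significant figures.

Here I = (1/2)MR², so the shape factor k = I/(MR²) = 0.5.
Newton's second law down the slope: Mg sinθ − f = Ma. The torque equation fR = Iα (with α = a/R) gives f = kMa.
Combining, a = g sinθ/(1+k) and f = kMa = kMg sinθ/(1+k).
f = 0.5 × 0.641 × 9.8 × sin38° / 1.5 ≈ 1.29 N.

f ≈ 1.29 N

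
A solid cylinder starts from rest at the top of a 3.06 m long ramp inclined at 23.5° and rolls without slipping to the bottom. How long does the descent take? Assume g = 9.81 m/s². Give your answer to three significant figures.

t ≈ 1.53 s

Here I = (1/2)MR², so the shape factor k = I/(MR²) = 0.5.
Newton's second law down the slope: Mg sinθ − f = Ma. The torque equation fR = Iα (with α = a/R) gives f = kMa.
Hence a = g sinθ/(1+k) = 9.81×sin23.5°/1.5 = 2.608 m/s².
With constant a from rest, t = √(2L/a) = √(2·3.06/2.608) ≈ 1.53 s.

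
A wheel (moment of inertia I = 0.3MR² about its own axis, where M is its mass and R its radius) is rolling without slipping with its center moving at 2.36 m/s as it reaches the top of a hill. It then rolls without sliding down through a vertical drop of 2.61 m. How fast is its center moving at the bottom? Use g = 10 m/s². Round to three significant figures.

For this body I = 0.3MR², i.e. k = I/(MR²) = 0.3.
Since it rolls without slipping, ω = v/R and KE = ½Mv² + ½Iω² = ½(1+k)Mv² = (13/20)Mv².
Conserving energy between top and bottom: (13/20)Mv² = (13/20)Mv₀² + Mgh, hence v² = v₀² + 2gh/(1+k).
v = √(2.36² + 2×10×2.61/1.3) = √45.72 ≈ 6.76 m/s.

v ≈ 6.76 m/s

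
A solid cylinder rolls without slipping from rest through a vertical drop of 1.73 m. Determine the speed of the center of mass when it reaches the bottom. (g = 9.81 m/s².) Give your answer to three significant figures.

v ≈ 4.76 m/s

For this body I = (1/2)MR², i.e. k = I/(MR²) = 0.5.
Pure rolling means v = ωR; then KE = ½Mv² + ½I(v/R)² = ½(1+k)Mv² = (3/4)Mv².
Energy conservation: Mgh = (3/4)Mv², so v = √(2gh/(1+k)) = √(2 × 9.81 × 1.73 / 1.5) ≈ 4.76 m/s.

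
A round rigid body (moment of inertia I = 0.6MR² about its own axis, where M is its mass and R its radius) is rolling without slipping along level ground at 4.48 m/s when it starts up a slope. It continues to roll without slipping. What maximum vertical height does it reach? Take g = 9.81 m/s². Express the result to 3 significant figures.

h ≈ 1.64 m

With I = 0.6MR², the ratio k = I/(MR²) is 0.6.
Since it rolls without slipping, ω = v/R and KE = ½Mv² + ½Iω² = ½(1+k)Mv² = (4/5)Mv².
All of this converts to potential energy at the highest point: (4/5)Mv₀² = Mgh.
Thus h = (1+k)v₀²/(2g) = 1.6 × 4.48² / (2 × 9.81) ≈ 1.64 m.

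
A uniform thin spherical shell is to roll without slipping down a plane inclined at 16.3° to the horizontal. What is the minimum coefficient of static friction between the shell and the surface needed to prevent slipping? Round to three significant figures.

μ_min ≈ 0.117

With I = (2/3)MR², the ratio k = I/(MR²) is 2/3.
Translational: Mg sinθ − f = Ma. Rotational about the CM: fR = Iα = kMRa, so f = kMa.
These give a = g sinθ/(1+k) and the required friction f = kMg sinθ/(1+k).
The normal force is N = Mg cosθ, so μ_min = f/N = k tanθ/(1+k).
μ_min = (2/3) × tan16.3° / 1.667 ≈ 0.117.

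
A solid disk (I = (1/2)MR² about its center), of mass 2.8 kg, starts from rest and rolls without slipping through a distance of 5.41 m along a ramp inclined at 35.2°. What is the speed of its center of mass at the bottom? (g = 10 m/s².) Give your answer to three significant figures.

Here I = (1/2)MR², so the shape factor k = I/(MR²) = 0.5.
Since it rolls without slipping, ω = v/R and KE = ½Mv² + ½Iω² = ½(1+k)Mv² = (3/4)Mv².
The vertical drop is h = L sinθ = 5.41 × sin35.2° = 3.118 m.
Setting Mgh = (3/4)Mv² gives v = √(2gh/(1+k)) = √(2·10·3.118/1.5) ≈ 6.45 m/s.

v ≈ 6.45 m/s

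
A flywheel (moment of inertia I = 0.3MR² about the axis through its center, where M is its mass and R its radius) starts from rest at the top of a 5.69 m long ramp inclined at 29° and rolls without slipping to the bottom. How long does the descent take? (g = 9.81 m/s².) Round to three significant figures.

t ≈ 1.76 s

With I = 0.3MR², the ratio k = I/(MR²) is 0.3.
Newton's second law down the slope: Mg sinθ − f = Ma. The torque equation fR = Iα (with α = a/R) gives f = kMa.
Hence a = g sinθ/(1+k) = 9.81×sin29°/1.3 = 3.658 m/s².
With constant a from rest, t = √(2L/a) = √(2·5.69/3.658) ≈ 1.76 s.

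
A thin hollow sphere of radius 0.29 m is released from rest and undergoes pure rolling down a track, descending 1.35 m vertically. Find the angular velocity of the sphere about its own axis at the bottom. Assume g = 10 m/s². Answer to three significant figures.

For this body I = (2/3)MR², i.e. k = I/(MR²) = 2/3.
Since it rolls without slipping, ω = v/R and KE = ½Mv² + ½Iω² = ½(1+k)Mv² = (5/6)Mv².
Energy conservation Mgh = ½(1+k)Mv² gives v = √(2gh/(1+k)) = √(2 × 10 × 1.35 / 1.667) = 4.025 m/s.
Then ω = v/R = 4.025 / 0.29 ≈ 13.9 rad/s.

ω ≈ 13.9 rad/s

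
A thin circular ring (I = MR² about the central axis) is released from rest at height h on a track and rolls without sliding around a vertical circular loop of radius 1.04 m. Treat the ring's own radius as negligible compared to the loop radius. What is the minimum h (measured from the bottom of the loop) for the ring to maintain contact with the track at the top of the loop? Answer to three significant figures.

The moment of inertia is MR², giving k ≡ I/(MR²) = 1.
At the top of the loop, the minimum-contact condition is Mg = Mv_top²/r, so v_top² = gr.
With ω = v/R, the kinetic energy at speed v is ½(1+k)Mv² = Mv².
Energy conservation from release (height h) to the top (height 2r): Mgh = Mg(2r) + M·gr.
Thus h_min = 2r + (1+k)r/2 = r(2 + 2/2) = 1.04 × 3 ≈ 3.12 m.

h_min ≈ 3.12 m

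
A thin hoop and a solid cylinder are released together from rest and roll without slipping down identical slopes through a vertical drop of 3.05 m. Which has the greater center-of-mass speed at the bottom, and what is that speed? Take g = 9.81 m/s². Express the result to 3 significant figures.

the solid cylinder, at v ≈ 6.32 m/s

For rolling without slipping, Mgh = ½(1+k)Mv² where k = I/(MR²), so v = √(2gh/(1+k)).
Thin hoop: k = 1, giving v = √(2×9.81×3.05/2) = 5.47 m/s.
Solid cylinder: k = 0.5, giving v = √(2×9.81×3.05/1.5) = 6.316 m/s.
The smaller k wins: the solid cylinder, at ≈ 6.32 m/s.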